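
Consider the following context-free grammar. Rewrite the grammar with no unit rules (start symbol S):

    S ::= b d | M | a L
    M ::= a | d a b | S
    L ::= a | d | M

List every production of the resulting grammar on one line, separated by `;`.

Unit pairs: L ⇒* {M, S}; M ⇒* {S}; S ⇒* {M}.
For every A with A ⇒* B via unit rules, add B's non-unit alternatives to A; then delete every rule of the form X → Y.

S ::= b d | a L | a | d a b; M ::= b d | a L | a | d a b; L ::= a | d | b d | a L | d a b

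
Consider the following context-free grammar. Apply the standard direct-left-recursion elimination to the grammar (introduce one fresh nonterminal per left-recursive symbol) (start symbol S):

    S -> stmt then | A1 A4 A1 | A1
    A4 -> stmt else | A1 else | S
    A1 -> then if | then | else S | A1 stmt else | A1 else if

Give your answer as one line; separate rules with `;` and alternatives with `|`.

S -> stmt then | A1 A4 A1 | A1; A4 -> stmt else | A1 else | S; A1 -> then if A1' | then A1' | else S A1'; A1' -> stmt else A1' | else if A1' | eps

A1 is directly left-recursive.
For A1: α = {stmt else, else if}, β = {then if, then, else S}. Rewrite as A1 → β A1' and A1' → α A1' | ε.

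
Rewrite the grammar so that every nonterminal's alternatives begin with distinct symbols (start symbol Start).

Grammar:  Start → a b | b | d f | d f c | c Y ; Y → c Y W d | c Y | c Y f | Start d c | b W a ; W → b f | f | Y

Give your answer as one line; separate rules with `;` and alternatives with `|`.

Start → a b | b | c Y | d f Start1; Y → Start d c | b W a | c Y Y1; W → b f | f | Y; Start1 → ε | c; Y1 → W d | ε | f

Start has alternatives sharing prefix 'd f': factor to Start → d f Start1 with Start1 → ε | c.
Y has alternatives sharing prefix 'c Y': factor to Y → c Y Y1 with Y1 → W d | ε | f.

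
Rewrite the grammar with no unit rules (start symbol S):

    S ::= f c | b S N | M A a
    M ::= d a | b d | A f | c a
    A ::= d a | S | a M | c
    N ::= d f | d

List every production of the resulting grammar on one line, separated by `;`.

Unit pairs: A ⇒* {S}.
For each unit pair (A, B), copy every non-unit production of B to A, then drop all unit productions.

S ::= f c | b S N | M A a; M ::= d a | b d | A f | c a; A ::= f c | b S N | M A a | d a | a M | c; N ::= d f | d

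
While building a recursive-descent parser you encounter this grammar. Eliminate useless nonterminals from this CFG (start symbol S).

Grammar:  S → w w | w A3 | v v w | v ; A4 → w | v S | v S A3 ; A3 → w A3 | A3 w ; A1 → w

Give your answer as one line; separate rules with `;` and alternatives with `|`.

S → w w | v v w | v

Generating nonterminals: {A1, A4, S}.
Reachable from S after that: {S}.
Removed useless symbols: {A1, A3, A4} and every production mentioning them.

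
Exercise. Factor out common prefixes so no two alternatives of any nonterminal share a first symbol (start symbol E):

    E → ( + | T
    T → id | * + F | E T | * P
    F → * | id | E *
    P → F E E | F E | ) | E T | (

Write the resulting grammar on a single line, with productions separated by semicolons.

T has alternatives sharing prefix '*': factor to T → * T' with T' → + F | P.
P has alternatives sharing prefix 'F E': factor to P → F E P' with P' → E | ε.

E → ( + | T; T → id | E T | * T'; F → * | id | E *; P → ) | E T | ( | F E P'; T' → + F | P; P' → E | ε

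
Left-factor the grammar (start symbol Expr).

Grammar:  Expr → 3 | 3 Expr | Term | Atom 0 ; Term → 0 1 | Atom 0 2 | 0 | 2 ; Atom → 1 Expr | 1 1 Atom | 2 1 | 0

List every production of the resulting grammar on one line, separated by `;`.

Expr has alternatives sharing prefix '3': factor to Expr → 3 Expr1 with Expr1 → ε | Expr.
Term has alternatives sharing prefix '0': factor to Term → 0 Term1 with Term1 → 1 | ε.
Atom has alternatives sharing prefix '1': factor to Atom → 1 Atom1 with Atom1 → Expr | 1 Atom.

Expr → Term | Atom 0 | 3 Expr1; Term → Atom 0 2 | 2 | 0 Term1; Atom → 2 1 | 0 | 1 Atom1; Expr1 → ε | Expr; Term1 → 1 | ε; Atom1 → Expr | 1 Atom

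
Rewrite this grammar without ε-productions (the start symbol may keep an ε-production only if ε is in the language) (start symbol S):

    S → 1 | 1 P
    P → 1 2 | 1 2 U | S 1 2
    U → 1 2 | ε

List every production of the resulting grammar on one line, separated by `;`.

S → 1 | 1 P; P → 1 2 | 1 2 U | S 1 2; U → 1 2

Nullable nonterminals: {U}.
ε ∉ L(G), so no ε-production is kept.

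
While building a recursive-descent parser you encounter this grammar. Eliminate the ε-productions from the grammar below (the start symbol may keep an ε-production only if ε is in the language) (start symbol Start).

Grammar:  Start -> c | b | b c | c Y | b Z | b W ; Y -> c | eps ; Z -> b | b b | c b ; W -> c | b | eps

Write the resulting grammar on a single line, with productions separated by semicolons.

Nullable nonterminals: {W, Y}.
ε ∉ L(G), so no ε-production is kept.

Start -> c | b | b c | c Y | b Z | b W; Y -> c; Z -> b | b b | c b; W -> c | b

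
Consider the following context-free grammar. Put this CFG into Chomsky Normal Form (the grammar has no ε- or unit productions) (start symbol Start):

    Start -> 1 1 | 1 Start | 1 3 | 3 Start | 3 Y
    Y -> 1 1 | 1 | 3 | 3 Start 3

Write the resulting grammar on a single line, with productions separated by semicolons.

Introduce a nonterminal for each terminal appearing in a rule of length ≥ 2: X1 → 1, X2 → 3.
Binarize each right-hand side of length ≥ 3 by chaining fresh nonterminals (Y1, Y2, …): affected rules were Y → X2 Start X2.

Start -> X1 X1 | X1 Start | X1 X2 | X2 Start | X2 Y; Y -> X1 X1 | 1 | 3 | X2 Y1; X1 -> 1; X2 -> 3; Y1 -> Start X2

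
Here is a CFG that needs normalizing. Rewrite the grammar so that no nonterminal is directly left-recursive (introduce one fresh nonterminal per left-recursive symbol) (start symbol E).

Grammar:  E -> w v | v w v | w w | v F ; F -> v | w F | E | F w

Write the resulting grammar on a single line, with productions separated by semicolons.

E -> w v | v w v | w w | v F; F -> v F' | w F F' | E F'; F' -> w F' | ε

F is directly left-recursive.
For F: α = {w}, β = {v, w F, E}. Rewrite as F → β F' and F' → α F' | ε.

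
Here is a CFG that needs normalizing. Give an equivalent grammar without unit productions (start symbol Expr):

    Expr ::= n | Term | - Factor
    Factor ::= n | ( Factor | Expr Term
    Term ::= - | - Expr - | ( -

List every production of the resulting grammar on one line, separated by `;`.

Unit pairs: Expr ⇒* {Term}.
Replace each nonterminal's rules with the union of the non-unit rules of every nonterminal it unit-derives.

Expr ::= - | - Expr - | ( - | n | - Factor; Factor ::= n | ( Factor | Expr Term; Term ::= - | - Expr - | ( -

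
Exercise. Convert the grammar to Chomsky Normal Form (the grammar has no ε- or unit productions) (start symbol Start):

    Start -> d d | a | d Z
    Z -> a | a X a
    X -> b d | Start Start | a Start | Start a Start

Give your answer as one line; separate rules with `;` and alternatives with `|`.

Introduce a nonterminal for each terminal appearing in a rule of length ≥ 2: X1 → d, X2 → a, X3 → b.
Binarize each right-hand side of length ≥ 3 by chaining fresh nonterminals (Y1, Y2, …): affected rules were Z → X2 X X2; X → Start X2 Start.

Start -> X1 X1 | a | X1 Z; Z -> a | X2 Y1; X -> X3 X1 | Start Start | X2 Start | Start Y2; X1 -> d; X2 -> a; X3 -> b; Y1 -> X X2; Y2 -> X2 Start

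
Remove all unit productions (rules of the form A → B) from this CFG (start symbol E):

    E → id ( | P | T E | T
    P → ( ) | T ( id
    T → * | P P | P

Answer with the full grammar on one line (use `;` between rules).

E → id ( | T E | ( ) | T ( id | * | P P; P → ( ) | T ( id; T → ( ) | T ( id | * | P P

Unit pairs: E ⇒* {P, T}; T ⇒* {P}.
For every A with A ⇒* B via unit rules, add B's non-unit alternatives to A; then delete every rule of the form X → Y.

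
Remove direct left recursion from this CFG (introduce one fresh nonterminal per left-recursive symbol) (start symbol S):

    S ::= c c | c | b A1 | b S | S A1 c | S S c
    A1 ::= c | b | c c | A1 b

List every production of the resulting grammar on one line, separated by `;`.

S ::= c c S' | c S' | b A1 S' | b S S'; A1 ::= c A1' | b A1' | c c A1'; S' ::= A1 c S' | S c S' | ε; A1' ::= b A1' | ε

Left recursion appears on S, A1.
For S: α = {A1 c, S c}, β = {c c, c, b A1, b S}. Rewrite as S → β S' and S' → α S' | ε.
For A1: α = {b}, β = {c, b, c c}. Rewrite as A1 → β A1' and A1' → α A1' | ε.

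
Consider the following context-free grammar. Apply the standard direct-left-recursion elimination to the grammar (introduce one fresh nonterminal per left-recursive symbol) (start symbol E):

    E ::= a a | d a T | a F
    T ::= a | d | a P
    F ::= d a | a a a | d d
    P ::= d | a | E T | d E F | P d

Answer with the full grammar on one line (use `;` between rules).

E ::= a a | d a T | a F; T ::= a | d | a P; F ::= d a | a a a | d d; P ::= d P' | a P' | E T P' | d E F P'; P' ::= d P' | ε

Directly left-recursive nonterminal: P.
For P: α = {d}, β = {d, a, E T, d E F}. Rewrite as P → β P' and P' → α P' | ε.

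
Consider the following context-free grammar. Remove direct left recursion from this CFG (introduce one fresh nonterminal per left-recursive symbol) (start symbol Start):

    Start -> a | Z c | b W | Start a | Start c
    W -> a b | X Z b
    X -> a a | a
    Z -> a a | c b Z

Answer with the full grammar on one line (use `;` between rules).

Directly left-recursive nonterminal: Start.
For Start: α = {a, c}, β = {a, Z c, b W}. Rewrite as Start → β Start1 and Start1 → α Start1 | ε.

Start -> a Start1 | Z c Start1 | b W Start1; W -> a b | X Z b; X -> a a | a; Z -> a a | c b Z; Start1 -> a Start1 | c Start1 | ε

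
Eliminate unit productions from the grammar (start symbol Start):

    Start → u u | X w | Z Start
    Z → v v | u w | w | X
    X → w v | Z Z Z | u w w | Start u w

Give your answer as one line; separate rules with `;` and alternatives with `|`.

Start → u u | X w | Z Start; Z → v v | u w | w | w v | Z Z Z | u w w | Start u w; X → w v | Z Z Z | u w w | Start u w

Unit pairs: Z ⇒* {X}.
Replace each nonterminal's rules with the union of the non-unit rules of every nonterminal it unit-derives.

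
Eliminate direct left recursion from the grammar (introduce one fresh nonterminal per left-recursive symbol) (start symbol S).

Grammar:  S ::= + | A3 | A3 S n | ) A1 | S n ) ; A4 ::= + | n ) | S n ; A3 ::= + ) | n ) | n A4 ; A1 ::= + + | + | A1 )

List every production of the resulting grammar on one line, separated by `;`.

Directly left-recursive nonterminals: S, A1.
For S: α = {n )}, β = {+, A3, A3 S n, ) A1}. Rewrite as S → β S' and S' → α S' | ε.
For A1: α = {)}, β = {+ +, +}. Rewrite as A1 → β A1' and A1' → α A1' | ε.

S ::= + S' | A3 S' | A3 S n S' | ) A1 S'; A4 ::= + | n ) | S n; A3 ::= + ) | n ) | n A4; A1 ::= + + A1' | + A1'; S' ::= n ) S' | ε; A1' ::= ) A1' | ε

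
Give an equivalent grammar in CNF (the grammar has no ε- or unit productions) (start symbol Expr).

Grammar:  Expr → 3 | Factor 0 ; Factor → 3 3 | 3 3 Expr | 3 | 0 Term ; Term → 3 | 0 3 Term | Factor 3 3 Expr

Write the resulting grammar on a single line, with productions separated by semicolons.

Expr → 3 | Factor X1; Factor → X2 X2 | X2 Y1 | 3 | X1 Term; Term → 3 | X1 Y2 | Factor Y3; X1 → 0; X2 → 3; Y1 → X2 Expr; Y2 → X2 Term; Y3 → X2 Y4; Y4 → X2 Expr

Introduce a nonterminal for each terminal appearing in a rule of length ≥ 2: X1 → 0, X2 → 3.
Binarize each right-hand side of length ≥ 3 by chaining fresh nonterminals (Y1, Y2, …): affected rules were Factor → X2 X2 Expr; Term → X1 X2 Term; Term → Factor X2 X2 Expr.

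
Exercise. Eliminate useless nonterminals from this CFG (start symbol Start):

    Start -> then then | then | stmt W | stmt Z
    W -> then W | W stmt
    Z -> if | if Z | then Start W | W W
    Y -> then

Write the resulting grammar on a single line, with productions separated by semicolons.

Start -> then then | then | stmt Z; Z -> if | if Z

Generating nonterminals: {Start, Y, Z}.
Reachable from Start after that: {Start, Z}.
Removed useless symbols: {W, Y} and every production mentioning them.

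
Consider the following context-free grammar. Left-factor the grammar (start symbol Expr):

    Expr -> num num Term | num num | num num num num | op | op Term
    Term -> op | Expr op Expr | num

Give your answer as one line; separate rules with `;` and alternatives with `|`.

Expr has alternatives sharing prefix 'num num': factor to Expr → num num Expr1 with Expr1 → Term | ε | num num.
Expr has alternatives sharing prefix 'op': factor to Expr → op Expr2 with Expr2 → ε | Term.

Expr -> num num Expr1 | op Expr2; Term -> op | Expr op Expr | num; Expr1 -> Term | ε | num num; Expr2 -> ε | Term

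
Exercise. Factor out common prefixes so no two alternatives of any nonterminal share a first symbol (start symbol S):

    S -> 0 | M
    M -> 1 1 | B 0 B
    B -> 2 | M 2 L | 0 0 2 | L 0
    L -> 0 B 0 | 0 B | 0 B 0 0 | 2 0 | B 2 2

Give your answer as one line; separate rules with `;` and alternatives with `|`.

S -> 0 | M; M -> 1 1 | B 0 B; B -> 2 | M 2 L | 0 0 2 | L 0; L -> 2 0 | B 2 2 | 0 B L'; L' -> eps | 0 L''; L'' -> eps | 0

L has alternatives sharing prefix '0 B': factor to L → 0 B L' with L' → 0 | ε | 0 0.
L' has alternatives sharing prefix '0': factor to L' → 0 L'' with L'' → ε | 0.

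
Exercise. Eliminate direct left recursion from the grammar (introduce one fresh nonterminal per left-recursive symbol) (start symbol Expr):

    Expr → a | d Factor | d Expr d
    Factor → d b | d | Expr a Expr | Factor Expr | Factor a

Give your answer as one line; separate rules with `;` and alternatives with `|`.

Expr → a | d Factor | d Expr d; Factor → d b Factor1 | d Factor1 | Expr a Expr Factor1; Factor1 → Expr Factor1 | a Factor1 | ε

Left recursion appears on Factor.
For Factor: α = {Expr, a}, β = {d b, d, Expr a Expr}. Rewrite as Factor → β Factor1 and Factor1 → α Factor1 | ε.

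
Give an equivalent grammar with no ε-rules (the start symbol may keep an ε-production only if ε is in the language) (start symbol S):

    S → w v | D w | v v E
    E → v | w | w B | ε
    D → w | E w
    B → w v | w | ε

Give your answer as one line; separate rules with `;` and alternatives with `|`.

S → w v | D w | v v E | v v; E → v | w | w B; D → w | E w; B → w v | w

Nullable set = {B, E}.
ε ∉ L(G), so no ε-production is kept.
Add the nullable-subset variants: S → v v E gives v v E | v v.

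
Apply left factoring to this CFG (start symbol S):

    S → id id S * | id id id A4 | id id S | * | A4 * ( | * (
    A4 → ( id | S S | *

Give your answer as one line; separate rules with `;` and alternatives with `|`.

S has alternatives sharing prefix 'id id': factor to S → id id S' with S' → S * | id A4 | S.
S has alternatives sharing prefix '*': factor to S → * S'' with S'' → ε | (.
S' has alternatives sharing prefix 'S': factor to S' → S S''' with S''' → * | ε.

S → A4 * ( | id id S' | * S''; A4 → ( id | S S | *; S' → id A4 | S S'''; S'' → ε | (; S''' → * | ε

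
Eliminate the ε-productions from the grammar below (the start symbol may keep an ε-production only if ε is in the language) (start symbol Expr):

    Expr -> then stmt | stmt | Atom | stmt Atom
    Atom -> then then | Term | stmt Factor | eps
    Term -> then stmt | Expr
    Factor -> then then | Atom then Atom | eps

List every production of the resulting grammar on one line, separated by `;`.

Expr -> then stmt | stmt | Atom | stmt Atom | eps; Atom -> then then | Term | stmt Factor | stmt; Term -> then stmt | Expr; Factor -> then then | Atom then Atom | Atom then | then Atom | then

The nullable symbols are {Atom, Expr, Factor, Term}.
ε ∈ L(G) since Expr is nullable, so keep Expr → ε.
Add the nullable-subset variants: Atom → stmt Factor gives stmt Factor | stmt. Factor → Atom then Atom gives Atom then Atom | Atom then | then Atom | then.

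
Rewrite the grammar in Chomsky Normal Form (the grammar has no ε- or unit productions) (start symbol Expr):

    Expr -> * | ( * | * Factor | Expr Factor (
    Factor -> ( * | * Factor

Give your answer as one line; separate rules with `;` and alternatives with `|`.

Expr -> * | X1 X2 | X2 Factor | Expr Y1; Factor -> X1 X2 | X2 Factor; X1 -> (; X2 -> *; Y1 -> Factor X1

Introduce a nonterminal for each terminal appearing in a rule of length ≥ 2: X1 → (, X2 → *.
Binarize each right-hand side of length ≥ 3 by chaining fresh nonterminals (Y1, Y2, …): affected rules were Expr → Expr Factor X1.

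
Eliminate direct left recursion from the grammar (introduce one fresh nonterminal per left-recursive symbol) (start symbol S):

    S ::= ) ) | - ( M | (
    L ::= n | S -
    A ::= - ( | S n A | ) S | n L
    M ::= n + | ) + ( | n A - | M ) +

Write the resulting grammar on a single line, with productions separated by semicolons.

Left recursion appears on M.
For M: α = {) +}, β = {n +, ) + (, n A -}. Rewrite as M → β M' and M' → α M' | ε.

S ::= ) ) | - ( M | (; L ::= n | S -; A ::= - ( | S n A | ) S | n L; M ::= n + M' | ) + ( M' | n A - M'; M' ::= ) + M' | ε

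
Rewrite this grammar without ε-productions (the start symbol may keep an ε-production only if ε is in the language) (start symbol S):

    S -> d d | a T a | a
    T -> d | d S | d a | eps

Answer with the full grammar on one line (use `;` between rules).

S -> d d | a T a | a a | a; T -> d | d S | d a

The nullable symbols are {T}.
ε ∉ L(G), so no ε-production is kept.
Add the nullable-subset variants: S → a T a gives a T a | a a.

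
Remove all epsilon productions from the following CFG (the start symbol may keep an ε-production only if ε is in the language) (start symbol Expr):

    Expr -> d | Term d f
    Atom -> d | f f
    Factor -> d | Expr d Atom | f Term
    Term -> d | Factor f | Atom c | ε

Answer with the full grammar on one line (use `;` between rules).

Expr -> d | Term d f | d f; Atom -> d | f f; Factor -> d | Expr d Atom | f Term | f; Term -> d | Factor f | Atom c

The nullable symbols are {Term}.
ε ∉ L(G), so no ε-production is kept.
Expand every rule over subsets of its nullable positions: Expr → Term d f gives Term d f | d f. Factor → f Term gives f Term | f.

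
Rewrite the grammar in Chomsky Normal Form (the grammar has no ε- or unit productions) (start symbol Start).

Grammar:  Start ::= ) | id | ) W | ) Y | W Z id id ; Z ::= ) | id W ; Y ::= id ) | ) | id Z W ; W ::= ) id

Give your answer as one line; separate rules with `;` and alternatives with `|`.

Introduce a nonterminal for each terminal appearing in a rule of length ≥ 2: X1 → ), X2 → id.
Binarize each right-hand side of length ≥ 3 by chaining fresh nonterminals (Y1, Y2, …): affected rules were Start → W Z X2 X2; Y → X2 Z W.

Start ::= ) | id | X1 W | X1 Y | W Y1; Z ::= ) | X2 W; Y ::= X2 X1 | ) | X2 Y3; W ::= X1 X2; X1 ::= ); X2 ::= id; Y1 ::= Z Y2; Y2 ::= X2 X2; Y3 ::= Z W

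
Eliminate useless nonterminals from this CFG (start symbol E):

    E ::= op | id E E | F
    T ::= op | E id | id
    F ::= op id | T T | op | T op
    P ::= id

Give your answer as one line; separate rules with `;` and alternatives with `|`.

E ::= op | id E E | F; T ::= op | E id | id; F ::= op id | T T | op | T op

Generating nonterminals: {E, F, P, T}.
Reachable from E after that: {E, F, T}.
Removed useless symbols: {P} and every production mentioning them.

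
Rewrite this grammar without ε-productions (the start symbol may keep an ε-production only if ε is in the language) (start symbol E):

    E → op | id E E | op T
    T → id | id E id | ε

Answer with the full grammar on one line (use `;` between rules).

E → op | id E E | op T; T → id | id E id

Nullable nonterminals: {T}.
ε ∉ L(G), so no ε-production is kept.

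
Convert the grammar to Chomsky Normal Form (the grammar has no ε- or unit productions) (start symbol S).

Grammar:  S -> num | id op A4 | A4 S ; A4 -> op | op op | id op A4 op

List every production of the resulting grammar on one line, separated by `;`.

Introduce a nonterminal for each terminal appearing in a rule of length ≥ 2: X1 → id, X2 → op.
Binarize each right-hand side of length ≥ 3 by chaining fresh nonterminals (Y1, Y2, …): affected rules were S → X1 X2 A4; A4 → X1 X2 A4 X2.

S -> num | X1 Y1 | A4 S; A4 -> op | X2 X2 | X1 Y2; X1 -> id; X2 -> op; Y1 -> X2 A4; Y2 -> X2 Y3; Y3 -> A4 X2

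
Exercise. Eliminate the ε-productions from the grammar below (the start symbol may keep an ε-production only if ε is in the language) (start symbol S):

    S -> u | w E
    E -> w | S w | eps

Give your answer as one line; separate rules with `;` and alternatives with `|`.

S -> u | w E | w; E -> w | S w

Nullable nonterminals: {E}.
ε ∉ L(G), so no ε-production is kept.
Expand every rule over subsets of its nullable positions: S → w E gives w E | w.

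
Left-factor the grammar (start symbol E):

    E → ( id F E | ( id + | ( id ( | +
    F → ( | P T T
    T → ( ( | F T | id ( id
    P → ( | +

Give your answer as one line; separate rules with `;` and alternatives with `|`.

E has alternatives sharing prefix '( id': factor to E → ( id E' with E' → F E | + | (.

E → + | ( id E'; F → ( | P T T; T → ( ( | F T | id ( id; P → ( | +; E' → F E | + | (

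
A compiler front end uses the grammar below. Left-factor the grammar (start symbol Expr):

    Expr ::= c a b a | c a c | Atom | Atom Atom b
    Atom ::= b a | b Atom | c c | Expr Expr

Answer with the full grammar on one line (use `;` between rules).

Expr ::= c a Expr1 | Atom Expr2; Atom ::= c c | Expr Expr | b Atom1; Expr1 ::= b a | c; Expr2 ::= eps | Atom b; Atom1 ::= a | Atom

Expr has alternatives sharing prefix 'c a': factor to Expr → c a Expr1 with Expr1 → b a | c.
Expr has alternatives sharing prefix 'Atom': factor to Expr → Atom Expr2 with Expr2 → ε | Atom b.
Atom has alternatives sharing prefix 'b': factor to Atom → b Atom1 with Atom1 → a | Atom.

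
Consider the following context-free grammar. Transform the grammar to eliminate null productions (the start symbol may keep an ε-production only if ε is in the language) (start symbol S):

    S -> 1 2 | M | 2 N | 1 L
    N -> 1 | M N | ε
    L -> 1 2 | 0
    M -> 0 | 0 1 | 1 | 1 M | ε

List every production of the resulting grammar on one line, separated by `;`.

Nullable set = {M, N, S}.
ε ∈ L(G) since S is nullable, so keep S → ε.
Add the nullable-subset variants: S → 2 N gives 2 N | 2. N → M N gives M N | M.

S -> 1 2 | M | 2 N | 2 | 1 L | ε; N -> 1 | M N | M; L -> 1 2 | 0; M -> 0 | 0 1 | 1 | 1 M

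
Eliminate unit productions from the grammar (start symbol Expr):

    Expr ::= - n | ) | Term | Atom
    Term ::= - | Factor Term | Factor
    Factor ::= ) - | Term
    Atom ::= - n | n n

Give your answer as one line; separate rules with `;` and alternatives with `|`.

Unit pairs: Expr ⇒* {Atom, Factor, Term}; Factor ⇒* {Term}; Term ⇒* {Factor}.
For every A with A ⇒* B via unit rules, add B's non-unit alternatives to A; then delete every rule of the form X → Y.

Expr ::= - | Factor Term | - n | n n | ) - | ); Term ::= - | Factor Term | ) -; Factor ::= - | Factor Term | ) -; Atom ::= - n | n n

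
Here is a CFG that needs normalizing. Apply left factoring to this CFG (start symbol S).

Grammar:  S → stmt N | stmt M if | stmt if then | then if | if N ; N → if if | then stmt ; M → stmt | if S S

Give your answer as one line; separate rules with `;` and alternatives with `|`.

S has alternatives sharing prefix 'stmt': factor to S → stmt S' with S' → N | M if | if then.

S → then if | if N | stmt S'; N → if if | then stmt; M → stmt | if S S; S' → N | M if | if then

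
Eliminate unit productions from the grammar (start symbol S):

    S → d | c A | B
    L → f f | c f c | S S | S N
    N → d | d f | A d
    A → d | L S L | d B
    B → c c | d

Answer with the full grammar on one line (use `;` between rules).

Unit pairs: S ⇒* {B}.
For each unit pair (A, B), copy every non-unit production of B to A, then drop all unit productions.

S → c c | d | c A; L → f f | c f c | S S | S N; N → d | d f | A d; A → d | L S L | d B; B → c c | d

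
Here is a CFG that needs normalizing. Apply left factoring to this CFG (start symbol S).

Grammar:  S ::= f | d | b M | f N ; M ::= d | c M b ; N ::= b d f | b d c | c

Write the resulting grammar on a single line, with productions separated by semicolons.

S has alternatives sharing prefix 'f': factor to S → f S' with S' → ε | N.
N has alternatives sharing prefix 'b d': factor to N → b d N' with N' → f | c.

S ::= d | b M | f S'; M ::= d | c M b; N ::= c | b d N'; S' ::= ε | N; N' ::= f | c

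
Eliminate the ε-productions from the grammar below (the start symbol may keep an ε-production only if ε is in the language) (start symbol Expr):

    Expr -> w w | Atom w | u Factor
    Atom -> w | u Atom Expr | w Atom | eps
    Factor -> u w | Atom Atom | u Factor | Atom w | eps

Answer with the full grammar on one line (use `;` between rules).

Nullable set = {Atom, Factor}.
ε ∉ L(G), so no ε-production is kept.
Add the nullable-subset variants: Expr → Atom w gives Atom w | w. Expr → u Factor gives u Factor | u. Atom → u Atom Expr gives u Atom Expr | u Expr. Factor → Atom Atom gives Atom Atom | Atom.

Expr -> w w | Atom w | w | u Factor | u; Atom -> w | u Atom Expr | u Expr | w Atom; Factor -> u w | Atom Atom | Atom | u Factor | u | Atom w | w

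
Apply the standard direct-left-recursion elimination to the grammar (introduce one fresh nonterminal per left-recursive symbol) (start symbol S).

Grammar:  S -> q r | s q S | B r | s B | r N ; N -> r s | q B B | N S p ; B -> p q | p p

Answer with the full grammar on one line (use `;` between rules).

S -> q r | s q S | B r | s B | r N; N -> r s N' | q B B N'; B -> p q | p p; N' -> S p N' | ε

Directly left-recursive nonterminal: N.
For N: α = {S p}, β = {r s, q B B}. Rewrite as N → β N' and N' → α N' | ε.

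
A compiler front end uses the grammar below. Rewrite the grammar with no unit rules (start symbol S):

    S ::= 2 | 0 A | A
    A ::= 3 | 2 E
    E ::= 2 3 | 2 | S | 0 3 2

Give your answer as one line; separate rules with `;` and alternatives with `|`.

Unit pairs: E ⇒* {A, S}; S ⇒* {A}.
For each unit pair (A, B), copy every non-unit production of B to A, then drop all unit productions.

S ::= 2 | 0 A | 3 | 2 E; A ::= 3 | 2 E; E ::= 2 3 | 2 | 0 3 2 | 0 A | 3 | 2 E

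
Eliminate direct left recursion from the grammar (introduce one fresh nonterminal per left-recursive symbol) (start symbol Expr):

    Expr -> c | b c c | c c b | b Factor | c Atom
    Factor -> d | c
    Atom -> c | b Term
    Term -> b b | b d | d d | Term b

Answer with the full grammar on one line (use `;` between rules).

Expr -> c | b c c | c c b | b Factor | c Atom; Factor -> d | c; Atom -> c | b Term; Term -> b b Term1 | b d Term1 | d d Term1; Term1 -> b Term1 | ε

Directly left-recursive nonterminal: Term.
For Term: α = {b}, β = {b b, b d, d d}. Rewrite as Term → β Term1 and Term1 → α Term1 | ε.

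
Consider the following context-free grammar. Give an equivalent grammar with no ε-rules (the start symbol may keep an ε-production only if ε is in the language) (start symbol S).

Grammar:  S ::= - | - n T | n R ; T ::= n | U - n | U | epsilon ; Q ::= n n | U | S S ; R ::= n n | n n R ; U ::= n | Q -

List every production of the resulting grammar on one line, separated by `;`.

S ::= - | - n T | - n | n R; T ::= n | U - n | U; Q ::= n n | U | S S; R ::= n n | n n R; U ::= n | Q -

Nullable set = {T}.
ε ∉ L(G), so no ε-production is kept.
Add the nullable-subset variants: S → - n T gives - n T | - n.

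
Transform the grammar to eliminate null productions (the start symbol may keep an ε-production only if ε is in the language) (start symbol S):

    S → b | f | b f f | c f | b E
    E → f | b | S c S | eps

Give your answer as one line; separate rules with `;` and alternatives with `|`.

The nullable symbols are {E}.
ε ∉ L(G), so no ε-production is kept.

S → b | f | b f f | c f | b E; E → f | b | S c S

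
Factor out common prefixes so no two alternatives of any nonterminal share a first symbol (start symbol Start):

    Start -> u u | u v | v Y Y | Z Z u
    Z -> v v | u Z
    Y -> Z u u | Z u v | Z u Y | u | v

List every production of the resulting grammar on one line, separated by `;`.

Start has alternatives sharing prefix 'u': factor to Start → u Start1 with Start1 → u | v.
Y has alternatives sharing prefix 'Z u': factor to Y → Z u Y1 with Y1 → u | v | Y.

Start -> v Y Y | Z Z u | u Start1; Z -> v v | u Z; Y -> u | v | Z u Y1; Start1 -> u | v; Y1 -> u | v | Y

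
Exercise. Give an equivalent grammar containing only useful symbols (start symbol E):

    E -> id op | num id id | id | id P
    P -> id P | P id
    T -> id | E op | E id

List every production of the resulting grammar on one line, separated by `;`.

Generating nonterminals: {E, T}.
Reachable from E after that: {E}.
Removed useless symbols: {P, T} and every production mentioning them.

E -> id op | num id id | id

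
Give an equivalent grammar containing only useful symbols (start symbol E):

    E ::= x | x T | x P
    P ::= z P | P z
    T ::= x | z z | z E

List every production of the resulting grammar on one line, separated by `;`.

E ::= x | x T; T ::= x | z z | z E

Generating nonterminals: {E, T}.
Reachable from E after that: {E, T}.
Removed useless symbols: {P} and every production mentioning them.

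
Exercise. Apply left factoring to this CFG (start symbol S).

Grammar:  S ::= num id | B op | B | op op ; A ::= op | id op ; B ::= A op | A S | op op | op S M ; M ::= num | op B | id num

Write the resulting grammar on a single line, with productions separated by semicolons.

S ::= num id | op op | B S'; A ::= op | id op; B ::= A B' | op B''; M ::= num | op B | id num; S' ::= op | ε; B' ::= op | S; B'' ::= op | S M

S has alternatives sharing prefix 'B': factor to S → B S' with S' → op | ε.
B has alternatives sharing prefix 'A': factor to B → A B' with B' → op | S.
B has alternatives sharing prefix 'op': factor to B → op B'' with B'' → op | S M.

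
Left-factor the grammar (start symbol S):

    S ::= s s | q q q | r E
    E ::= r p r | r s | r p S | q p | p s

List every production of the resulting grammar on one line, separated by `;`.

S ::= s s | q q q | r E; E ::= q p | p s | r E'; E' ::= s | p E''; E'' ::= r | S

E has alternatives sharing prefix 'r': factor to E → r E' with E' → p r | s | p S.
E' has alternatives sharing prefix 'p': factor to E' → p E'' with E'' → r | S.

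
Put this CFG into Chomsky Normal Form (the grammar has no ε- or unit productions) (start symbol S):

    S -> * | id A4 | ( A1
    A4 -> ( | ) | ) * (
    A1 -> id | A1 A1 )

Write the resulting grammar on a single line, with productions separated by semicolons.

Introduce a nonterminal for each terminal appearing in a rule of length ≥ 2: X1 → id, X2 → (, X3 → ), X4 → *.
Binarize each right-hand side of length ≥ 3 by chaining fresh nonterminals (Y1, Y2, …): affected rules were A4 → X3 X4 X2; A1 → A1 A1 X3.

S -> * | X1 A4 | X2 A1; A4 -> ( | ) | X3 Y1; A1 -> id | A1 Y2; X1 -> id; X2 -> (; X3 -> ); X4 -> *; Y1 -> X4 X2; Y2 -> A1 X3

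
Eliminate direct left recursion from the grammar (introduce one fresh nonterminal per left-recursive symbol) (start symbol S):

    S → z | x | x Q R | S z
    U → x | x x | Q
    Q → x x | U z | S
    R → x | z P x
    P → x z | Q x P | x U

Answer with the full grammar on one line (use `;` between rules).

S → z S' | x S' | x Q R S'; U → x | x x | Q; Q → x x | U z | S; R → x | z P x; P → x z | Q x P | x U; S' → z S' | eps

Directly left-recursive nonterminal: S.
For S: α = {z}, β = {z, x, x Q R}. Rewrite as S → β S' and S' → α S' | ε.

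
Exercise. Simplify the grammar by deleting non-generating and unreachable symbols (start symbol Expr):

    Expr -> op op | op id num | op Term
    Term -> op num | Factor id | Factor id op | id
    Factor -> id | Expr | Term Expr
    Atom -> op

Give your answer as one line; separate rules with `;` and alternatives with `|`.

Generating nonterminals: {Atom, Expr, Factor, Term}.
Reachable from Expr after that: {Expr, Factor, Term}.
Removed useless symbols: {Atom} and every production mentioning them.

Expr -> op op | op id num | op Term; Term -> op num | Factor id | Factor id op | id; Factor -> id | Expr | Term Expr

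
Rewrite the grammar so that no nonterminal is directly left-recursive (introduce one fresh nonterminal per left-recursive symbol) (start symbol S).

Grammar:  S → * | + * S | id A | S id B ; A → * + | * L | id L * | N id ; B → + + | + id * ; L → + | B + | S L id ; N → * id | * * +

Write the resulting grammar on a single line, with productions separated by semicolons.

Directly left-recursive nonterminal: S.
For S: α = {id B}, β = {*, + * S, id A}. Rewrite as S → β S' and S' → α S' | ε.

S → * S' | + * S S' | id A S'; A → * + | * L | id L * | N id; B → + + | + id *; L → + | B + | S L id; N → * id | * * +; S' → id B S' | ε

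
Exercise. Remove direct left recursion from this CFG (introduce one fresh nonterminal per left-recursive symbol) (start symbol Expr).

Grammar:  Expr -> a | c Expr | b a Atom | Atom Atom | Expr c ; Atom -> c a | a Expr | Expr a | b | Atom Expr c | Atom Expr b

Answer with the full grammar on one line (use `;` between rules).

Expr -> a Expr1 | c Expr Expr1 | b a Atom Expr1 | Atom Atom Expr1; Atom -> c a Atom1 | a Expr Atom1 | Expr a Atom1 | b Atom1; Expr1 -> c Expr1 | ε; Atom1 -> Expr c Atom1 | Expr b Atom1 | ε

Directly left-recursive nonterminals: Expr, Atom.
For Expr: α = {c}, β = {a, c Expr, b a Atom, Atom Atom}. Rewrite as Expr → β Expr1 and Expr1 → α Expr1 | ε.
For Atom: α = {Expr c, Expr b}, β = {c a, a Expr, Expr a, b}. Rewrite as Atom → β Atom1 and Atom1 → α Atom1 | ε.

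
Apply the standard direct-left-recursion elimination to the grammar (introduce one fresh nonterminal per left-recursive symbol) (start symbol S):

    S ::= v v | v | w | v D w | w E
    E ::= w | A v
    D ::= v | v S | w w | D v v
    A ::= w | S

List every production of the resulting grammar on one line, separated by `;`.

S ::= v v | v | w | v D w | w E; E ::= w | A v; D ::= v D' | v S D' | w w D'; A ::= w | S; D' ::= v v D' | epsilon

Left recursion appears on D.
For D: α = {v v}, β = {v, v S, w w}. Rewrite as D → β D' and D' → α D' | ε.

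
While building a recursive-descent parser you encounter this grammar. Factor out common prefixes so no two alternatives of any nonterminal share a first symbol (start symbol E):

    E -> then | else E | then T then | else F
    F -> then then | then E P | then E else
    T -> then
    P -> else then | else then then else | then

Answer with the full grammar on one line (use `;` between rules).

E has alternatives sharing prefix 'then': factor to E → then E' with E' → ε | T then.
E has alternatives sharing prefix 'else': factor to E → else E'' with E'' → E | F.
F has alternatives sharing prefix 'then': factor to F → then F' with F' → then | E P | E else.
P has alternatives sharing prefix 'else then': factor to P → else then P' with P' → ε | then else.
F' has alternatives sharing prefix 'E': factor to F' → E F'' with F'' → P | else.

E -> then E' | else E''; F -> then F'; T -> then; P -> then | else then P'; E' -> ε | T then; E'' -> E | F; F' -> then | E F''; P' -> ε | then else; F'' -> P | else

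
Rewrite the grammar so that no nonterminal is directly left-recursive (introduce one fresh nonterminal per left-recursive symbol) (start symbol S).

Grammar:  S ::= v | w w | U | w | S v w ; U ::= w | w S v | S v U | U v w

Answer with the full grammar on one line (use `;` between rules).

S ::= v S' | w w S' | U S' | w S'; U ::= w U' | w S v U' | S v U U'; S' ::= v w S' | eps; U' ::= v w U' | eps

Directly left-recursive nonterminals: S, U.
For S: α = {v w}, β = {v, w w, U, w}. Rewrite as S → β S' and S' → α S' | ε.
For U: α = {v w}, β = {w, w S v, S v U}. Rewrite as U → β U' and U' → α U' | ε.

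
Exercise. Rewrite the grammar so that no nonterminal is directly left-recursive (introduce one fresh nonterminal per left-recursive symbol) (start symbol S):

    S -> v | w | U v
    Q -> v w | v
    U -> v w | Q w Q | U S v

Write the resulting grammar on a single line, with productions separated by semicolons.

S -> v | w | U v; Q -> v w | v; U -> v w U' | Q w Q U'; U' -> S v U' | ε

U is directly left-recursive.
For U: α = {S v}, β = {v w, Q w Q}. Rewrite as U → β U' and U' → α U' | ε.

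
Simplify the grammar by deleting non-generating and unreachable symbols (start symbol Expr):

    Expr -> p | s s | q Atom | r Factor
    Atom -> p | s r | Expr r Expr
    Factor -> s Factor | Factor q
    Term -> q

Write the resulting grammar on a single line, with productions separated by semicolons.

Generating nonterminals: {Atom, Expr, Term}.
Reachable from Expr after that: {Atom, Expr}.
Removed useless symbols: {Factor, Term} and every production mentioning them.

Expr -> p | s s | q Atom; Atom -> p | s r | Expr r Expr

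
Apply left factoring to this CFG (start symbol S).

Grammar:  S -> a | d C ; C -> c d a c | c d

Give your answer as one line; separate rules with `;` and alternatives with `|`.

C has alternatives sharing prefix 'c d': factor to C → c d C' with C' → a c | ε.

S -> a | d C; C -> c d C'; C' -> a c | ε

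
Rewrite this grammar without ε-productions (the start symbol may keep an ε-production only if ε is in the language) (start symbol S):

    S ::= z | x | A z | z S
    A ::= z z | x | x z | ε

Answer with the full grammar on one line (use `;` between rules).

Nullable nonterminals: {A}.
ε ∉ L(G), so no ε-production is kept.

S ::= z | x | A z | z S; A ::= z z | x | x z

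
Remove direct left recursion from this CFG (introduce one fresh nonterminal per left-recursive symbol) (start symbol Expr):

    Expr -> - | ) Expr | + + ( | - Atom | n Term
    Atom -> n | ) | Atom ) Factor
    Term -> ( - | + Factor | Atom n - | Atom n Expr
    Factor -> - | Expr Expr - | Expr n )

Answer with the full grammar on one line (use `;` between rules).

Directly left-recursive nonterminal: Atom.
For Atom: α = {) Factor}, β = {n, )}. Rewrite as Atom → β Atom1 and Atom1 → α Atom1 | ε.

Expr -> - | ) Expr | + + ( | - Atom | n Term; Atom -> n Atom1 | ) Atom1; Term -> ( - | + Factor | Atom n - | Atom n Expr; Factor -> - | Expr Expr - | Expr n ); Atom1 -> ) Factor Atom1 | ε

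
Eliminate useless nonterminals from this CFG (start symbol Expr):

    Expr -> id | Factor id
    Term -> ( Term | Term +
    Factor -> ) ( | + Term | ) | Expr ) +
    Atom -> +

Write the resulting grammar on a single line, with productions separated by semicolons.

Generating nonterminals: {Atom, Expr, Factor}.
Reachable from Expr after that: {Expr, Factor}.
Removed useless symbols: {Atom, Term} and every production mentioning them.

Expr -> id | Factor id; Factor -> ) ( | ) | Expr ) +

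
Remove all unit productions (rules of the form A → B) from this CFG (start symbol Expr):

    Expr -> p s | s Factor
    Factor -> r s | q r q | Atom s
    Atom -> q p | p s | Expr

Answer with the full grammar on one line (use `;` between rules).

Unit pairs: Atom ⇒* {Expr}.
For every A with A ⇒* B via unit rules, add B's non-unit alternatives to A; then delete every rule of the form X → Y.

Expr -> p s | s Factor; Factor -> r s | q r q | Atom s; Atom -> q p | p s | s Factor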